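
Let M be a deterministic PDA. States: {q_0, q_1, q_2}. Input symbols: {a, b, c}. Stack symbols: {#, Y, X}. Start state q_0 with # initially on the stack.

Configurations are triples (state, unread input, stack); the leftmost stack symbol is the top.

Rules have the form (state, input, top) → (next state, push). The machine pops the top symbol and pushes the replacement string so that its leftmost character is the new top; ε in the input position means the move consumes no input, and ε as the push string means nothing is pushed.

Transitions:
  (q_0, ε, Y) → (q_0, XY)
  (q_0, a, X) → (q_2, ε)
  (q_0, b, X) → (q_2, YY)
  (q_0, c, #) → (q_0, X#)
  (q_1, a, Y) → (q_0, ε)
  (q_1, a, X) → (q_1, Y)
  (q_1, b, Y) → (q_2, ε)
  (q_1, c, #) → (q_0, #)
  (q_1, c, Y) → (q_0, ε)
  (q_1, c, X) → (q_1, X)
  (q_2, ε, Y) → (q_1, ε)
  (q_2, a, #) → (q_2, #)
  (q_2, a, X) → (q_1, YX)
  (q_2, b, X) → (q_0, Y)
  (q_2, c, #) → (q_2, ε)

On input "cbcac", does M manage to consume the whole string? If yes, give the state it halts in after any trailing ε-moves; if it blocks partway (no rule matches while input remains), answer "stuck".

(q_0, cbcac, #)
  read c, top #: go to q_0, push X# → (q_0, bcac, X#)
  read b, top X: go to q_2, push YY → (q_2, cac, YY#)
  ε-move, top Y: go to q_1, push ε → (q_1, cac, Y#)
  read c, top Y: go to q_0, push ε → (q_0, ac, #)
No transition for (q_0, a, top #); M blocks with input ac remaining.

stuck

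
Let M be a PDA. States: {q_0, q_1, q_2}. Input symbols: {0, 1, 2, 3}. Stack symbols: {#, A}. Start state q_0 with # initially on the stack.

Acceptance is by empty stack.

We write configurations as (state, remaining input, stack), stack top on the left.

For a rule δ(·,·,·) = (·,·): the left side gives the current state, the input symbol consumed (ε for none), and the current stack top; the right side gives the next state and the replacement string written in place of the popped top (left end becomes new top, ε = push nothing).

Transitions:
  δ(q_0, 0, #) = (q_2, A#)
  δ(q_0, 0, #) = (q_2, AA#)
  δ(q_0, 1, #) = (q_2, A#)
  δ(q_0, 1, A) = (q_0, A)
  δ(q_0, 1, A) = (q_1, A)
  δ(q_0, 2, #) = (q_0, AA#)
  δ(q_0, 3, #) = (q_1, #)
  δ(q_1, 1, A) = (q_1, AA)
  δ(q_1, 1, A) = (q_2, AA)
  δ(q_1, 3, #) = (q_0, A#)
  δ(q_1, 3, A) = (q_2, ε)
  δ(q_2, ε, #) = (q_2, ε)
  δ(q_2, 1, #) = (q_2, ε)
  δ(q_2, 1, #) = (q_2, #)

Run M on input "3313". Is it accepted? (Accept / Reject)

One accepting computation: (q_0, 3313, #) ⊢ (q_1, 313, #) ⊢ (q_0, 13, A#) ⊢ (q_1, 3, A#) ⊢ (q_2, ε, #) ⊢ (q_2, ε, ε)
All input consumed and the stack is empty.

Accept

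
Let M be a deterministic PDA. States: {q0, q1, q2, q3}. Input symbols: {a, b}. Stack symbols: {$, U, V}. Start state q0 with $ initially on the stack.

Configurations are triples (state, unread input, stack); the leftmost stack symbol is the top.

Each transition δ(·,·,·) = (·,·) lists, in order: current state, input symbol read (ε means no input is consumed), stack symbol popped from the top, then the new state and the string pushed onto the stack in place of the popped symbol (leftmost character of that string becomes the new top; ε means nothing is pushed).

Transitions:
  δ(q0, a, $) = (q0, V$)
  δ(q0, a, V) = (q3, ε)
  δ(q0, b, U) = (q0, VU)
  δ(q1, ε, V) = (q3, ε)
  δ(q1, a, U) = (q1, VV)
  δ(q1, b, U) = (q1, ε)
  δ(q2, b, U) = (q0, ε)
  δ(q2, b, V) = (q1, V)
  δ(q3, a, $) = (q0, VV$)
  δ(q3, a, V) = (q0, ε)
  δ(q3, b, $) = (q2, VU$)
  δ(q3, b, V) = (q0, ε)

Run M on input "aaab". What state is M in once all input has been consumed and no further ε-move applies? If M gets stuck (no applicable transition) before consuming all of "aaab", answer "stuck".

stuck

(q0, aaab, $)
  read a, top $: go to q0, push V$ → (q0, aab, V$)
  read a, top V: go to q3, push ε → (q3, ab, $)
  read a, top $: go to q0, push VV$ → (q0, b, VV$)
No transition for (q0, b, top V); M blocks with input b remaining.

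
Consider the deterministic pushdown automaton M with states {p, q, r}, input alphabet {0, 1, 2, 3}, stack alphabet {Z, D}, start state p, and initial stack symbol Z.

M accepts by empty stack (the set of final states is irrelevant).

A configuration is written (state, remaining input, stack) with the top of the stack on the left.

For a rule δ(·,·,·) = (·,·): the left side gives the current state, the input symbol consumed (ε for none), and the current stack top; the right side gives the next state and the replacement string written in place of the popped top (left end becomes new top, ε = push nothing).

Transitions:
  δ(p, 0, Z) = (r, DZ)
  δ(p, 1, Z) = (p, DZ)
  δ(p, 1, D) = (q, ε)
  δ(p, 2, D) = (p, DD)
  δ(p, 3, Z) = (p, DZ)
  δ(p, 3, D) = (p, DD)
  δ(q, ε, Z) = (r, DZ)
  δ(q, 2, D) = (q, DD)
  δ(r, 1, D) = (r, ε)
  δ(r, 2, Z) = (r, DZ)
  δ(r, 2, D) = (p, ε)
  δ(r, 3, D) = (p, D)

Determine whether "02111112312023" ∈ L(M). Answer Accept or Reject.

Reject

(p, 02111112312023, Z) ⊢ (r, 2111112312023, DZ) ⊢ (p, 111112312023, Z) ⊢ (p, 11112312023, DZ) ⊢ (q, 1112312023, Z) ⊢ (r, 1112312023, DZ) ⊢ (r, 112312023, Z)
No transition applies at (r, 112312023, Z); input not fully consumed.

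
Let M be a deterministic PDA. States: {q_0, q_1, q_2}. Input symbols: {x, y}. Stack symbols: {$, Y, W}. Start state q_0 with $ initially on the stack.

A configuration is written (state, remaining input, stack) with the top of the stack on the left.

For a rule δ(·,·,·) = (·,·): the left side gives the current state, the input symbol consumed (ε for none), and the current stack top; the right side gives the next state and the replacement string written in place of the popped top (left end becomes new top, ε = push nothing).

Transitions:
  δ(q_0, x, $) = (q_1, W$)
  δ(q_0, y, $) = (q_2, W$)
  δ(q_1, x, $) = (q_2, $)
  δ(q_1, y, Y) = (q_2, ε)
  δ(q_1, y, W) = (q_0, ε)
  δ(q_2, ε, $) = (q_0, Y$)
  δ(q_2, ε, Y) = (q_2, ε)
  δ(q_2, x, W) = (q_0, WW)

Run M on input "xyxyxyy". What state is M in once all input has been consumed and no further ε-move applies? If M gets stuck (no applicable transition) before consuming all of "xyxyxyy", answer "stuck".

(q_0, xyxyxyy, $)
  read x, top $: go to q_1, push W$ → (q_1, yxyxyy, W$)
  read y, top W: go to q_0, push ε → (q_0, xyxyy, $)
  read x, top $: go to q_1, push W$ → (q_1, yxyy, W$)
  read y, top W: go to q_0, push ε → (q_0, xyy, $)
  read x, top $: go to q_1, push W$ → (q_1, yy, W$)
  read y, top W: go to q_0, push ε → (q_0, y, $)
  read y, top $: go to q_2, push W$ → (q_2, ε, W$)
All input consumed; M is in state q_2.

q_2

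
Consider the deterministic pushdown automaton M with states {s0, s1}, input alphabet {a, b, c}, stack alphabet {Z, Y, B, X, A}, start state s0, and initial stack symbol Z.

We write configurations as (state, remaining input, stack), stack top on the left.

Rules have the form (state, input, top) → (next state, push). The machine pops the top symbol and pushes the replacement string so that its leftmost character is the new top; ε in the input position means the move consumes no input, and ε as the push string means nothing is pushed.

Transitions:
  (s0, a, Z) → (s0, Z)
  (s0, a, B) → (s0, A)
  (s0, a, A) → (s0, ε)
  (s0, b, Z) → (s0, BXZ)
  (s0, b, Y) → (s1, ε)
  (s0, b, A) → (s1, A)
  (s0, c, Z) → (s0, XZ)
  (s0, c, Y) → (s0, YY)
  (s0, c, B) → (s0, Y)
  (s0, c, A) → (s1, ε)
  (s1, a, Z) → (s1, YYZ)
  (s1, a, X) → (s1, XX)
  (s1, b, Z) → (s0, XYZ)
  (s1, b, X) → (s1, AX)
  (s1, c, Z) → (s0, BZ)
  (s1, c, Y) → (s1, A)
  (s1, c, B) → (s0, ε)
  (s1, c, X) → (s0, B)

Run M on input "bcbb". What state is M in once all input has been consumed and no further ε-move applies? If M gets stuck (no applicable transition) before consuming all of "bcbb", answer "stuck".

(s0, bcbb, Z)
  read b, top Z: go to s0, push BXZ → (s0, cbb, BXZ)
  read c, top B: go to s0, push Y → (s0, bb, YXZ)
  read b, top Y: go to s1, push ε → (s1, b, XZ)
  read b, top X: go to s1, push AX → (s1, ε, AXZ)
All input consumed; M is in state s1.

s1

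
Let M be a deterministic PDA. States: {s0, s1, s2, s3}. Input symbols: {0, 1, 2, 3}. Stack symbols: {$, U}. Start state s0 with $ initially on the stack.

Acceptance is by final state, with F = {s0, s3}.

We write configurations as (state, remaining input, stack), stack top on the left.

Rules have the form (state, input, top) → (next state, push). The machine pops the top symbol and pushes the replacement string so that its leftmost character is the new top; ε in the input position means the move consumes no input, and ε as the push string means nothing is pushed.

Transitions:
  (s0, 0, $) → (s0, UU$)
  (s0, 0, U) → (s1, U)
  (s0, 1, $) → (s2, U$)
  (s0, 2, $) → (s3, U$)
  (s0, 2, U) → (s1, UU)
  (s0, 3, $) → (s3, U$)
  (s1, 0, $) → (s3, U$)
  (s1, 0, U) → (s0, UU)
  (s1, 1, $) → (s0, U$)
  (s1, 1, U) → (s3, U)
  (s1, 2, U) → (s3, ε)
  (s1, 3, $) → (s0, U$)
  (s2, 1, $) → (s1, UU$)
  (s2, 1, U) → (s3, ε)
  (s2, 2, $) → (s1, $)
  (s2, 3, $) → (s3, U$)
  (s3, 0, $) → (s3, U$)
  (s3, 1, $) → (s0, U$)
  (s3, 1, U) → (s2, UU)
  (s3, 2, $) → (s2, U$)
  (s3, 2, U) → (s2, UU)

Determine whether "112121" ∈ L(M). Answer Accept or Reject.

Accept

(s0, 112121, $)
  read 1, top $: go to s2, push U$ → (s2, 12121, U$)
  read 1, top U: go to s3, push ε → (s3, 2121, $)
  read 2, top $: go to s2, push U$ → (s2, 121, U$)
  read 1, top U: go to s3, push ε → (s3, 21, $)
  read 2, top $: go to s2, push U$ → (s2, 1, U$)
  read 1, top U: go to s3, push ε → (s3, ε, $)
All input consumed; state s3 ∈ F.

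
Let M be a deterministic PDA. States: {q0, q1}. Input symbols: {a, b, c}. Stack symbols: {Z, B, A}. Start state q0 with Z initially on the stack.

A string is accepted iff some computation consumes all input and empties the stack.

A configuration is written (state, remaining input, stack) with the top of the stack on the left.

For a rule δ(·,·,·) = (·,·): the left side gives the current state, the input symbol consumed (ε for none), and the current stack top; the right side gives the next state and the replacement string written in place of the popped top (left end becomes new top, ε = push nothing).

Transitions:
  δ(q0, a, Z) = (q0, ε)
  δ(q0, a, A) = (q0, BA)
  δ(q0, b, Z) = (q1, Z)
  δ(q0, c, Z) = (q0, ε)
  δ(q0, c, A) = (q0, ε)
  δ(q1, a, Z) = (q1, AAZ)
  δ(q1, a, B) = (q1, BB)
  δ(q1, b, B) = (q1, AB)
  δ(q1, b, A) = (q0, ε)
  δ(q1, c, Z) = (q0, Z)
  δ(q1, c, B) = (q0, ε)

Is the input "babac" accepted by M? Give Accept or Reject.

(q0, babac, Z)
  read b, top Z: go to q1, push Z → (q1, abac, Z)
  read a, top Z: go to q1, push AAZ → (q1, bac, AAZ)
  read b, top A: go to q0, push ε → (q0, ac, AZ)
  read a, top A: go to q0, push BA → (q0, c, BAZ)
No transition applies at (q0, c, BAZ); input not fully consumed.

Reject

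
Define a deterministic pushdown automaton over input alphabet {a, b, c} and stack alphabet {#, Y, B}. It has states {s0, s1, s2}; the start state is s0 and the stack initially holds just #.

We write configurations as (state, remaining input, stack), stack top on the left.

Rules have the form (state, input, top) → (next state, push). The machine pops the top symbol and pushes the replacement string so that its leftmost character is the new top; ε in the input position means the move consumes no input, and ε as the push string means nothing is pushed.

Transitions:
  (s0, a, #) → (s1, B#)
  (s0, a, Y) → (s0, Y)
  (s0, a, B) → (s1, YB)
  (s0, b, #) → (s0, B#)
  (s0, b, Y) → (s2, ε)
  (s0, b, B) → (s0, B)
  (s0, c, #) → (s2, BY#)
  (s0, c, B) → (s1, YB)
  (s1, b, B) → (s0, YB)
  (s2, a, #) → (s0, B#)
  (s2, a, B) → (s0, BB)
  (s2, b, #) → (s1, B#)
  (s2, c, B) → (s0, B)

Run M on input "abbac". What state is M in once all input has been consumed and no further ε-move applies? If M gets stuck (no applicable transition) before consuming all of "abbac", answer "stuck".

(s0, abbac, #)
  read a, top #: go to s1, push B# → (s1, bbac, B#)
  read b, top B: go to s0, push YB → (s0, bac, YB#)
  read b, top Y: go to s2, push ε → (s2, ac, B#)
  read a, top B: go to s0, push BB → (s0, c, BB#)
  read c, top B: go to s1, push YB → (s1, ε, YBB#)
All input consumed; M is in state s1.

s1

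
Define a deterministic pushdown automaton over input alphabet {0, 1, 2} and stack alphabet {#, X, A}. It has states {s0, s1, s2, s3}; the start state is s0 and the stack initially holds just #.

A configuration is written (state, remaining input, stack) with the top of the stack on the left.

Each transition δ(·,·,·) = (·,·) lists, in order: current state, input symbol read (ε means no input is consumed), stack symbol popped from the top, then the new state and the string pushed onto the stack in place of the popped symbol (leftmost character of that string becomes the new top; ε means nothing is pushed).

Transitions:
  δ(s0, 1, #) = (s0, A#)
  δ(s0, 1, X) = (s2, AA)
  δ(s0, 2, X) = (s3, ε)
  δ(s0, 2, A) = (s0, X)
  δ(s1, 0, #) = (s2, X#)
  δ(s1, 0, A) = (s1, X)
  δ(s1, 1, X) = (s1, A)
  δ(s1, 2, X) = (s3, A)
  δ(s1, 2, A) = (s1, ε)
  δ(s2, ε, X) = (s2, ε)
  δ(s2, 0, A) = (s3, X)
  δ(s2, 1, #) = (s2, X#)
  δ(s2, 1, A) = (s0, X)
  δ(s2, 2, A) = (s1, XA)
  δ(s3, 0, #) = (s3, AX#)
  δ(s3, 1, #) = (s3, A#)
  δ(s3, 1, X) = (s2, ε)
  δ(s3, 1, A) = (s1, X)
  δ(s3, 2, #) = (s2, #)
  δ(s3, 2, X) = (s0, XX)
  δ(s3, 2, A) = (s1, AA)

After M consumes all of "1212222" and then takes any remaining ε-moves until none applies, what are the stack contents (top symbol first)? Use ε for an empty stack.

AAA#

(s0, 1212222, #) ⊢ (s0, 212222, A#) ⊢ (s0, 12222, X#) ⊢ (s2, 2222, AA#) ⊢ (s1, 222, XAA#) ⊢ (s3, 22, AAA#) ⊢ (s1, 2, AAAA#) ⊢ (s1, ε, AAA#)
All input consumed in state s1 with stack AAA#.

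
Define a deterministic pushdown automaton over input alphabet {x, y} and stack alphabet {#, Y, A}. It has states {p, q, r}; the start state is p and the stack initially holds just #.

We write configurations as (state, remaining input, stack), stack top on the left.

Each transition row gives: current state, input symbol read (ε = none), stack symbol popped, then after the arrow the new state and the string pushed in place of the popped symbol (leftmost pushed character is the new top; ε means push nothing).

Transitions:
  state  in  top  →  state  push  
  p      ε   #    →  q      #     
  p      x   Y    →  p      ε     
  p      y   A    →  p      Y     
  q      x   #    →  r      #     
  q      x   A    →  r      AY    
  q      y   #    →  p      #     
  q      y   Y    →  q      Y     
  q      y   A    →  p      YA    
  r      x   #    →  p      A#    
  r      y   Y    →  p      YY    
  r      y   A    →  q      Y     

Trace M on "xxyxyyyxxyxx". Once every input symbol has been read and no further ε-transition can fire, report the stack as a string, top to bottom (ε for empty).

(p, xxyxyyyxxyxx, #)
  ε-move, top #: go to q, push # → (q, xxyxyyyxxyxx, #)
  read x, top #: go to r, push # → (r, xyxyyyxxyxx, #)
  read x, top #: go to p, push A# → (p, yxyyyxxyxx, A#)
  read y, top A: go to p, push Y → (p, xyyyxxyxx, Y#)
  read x, top Y: go to p, push ε → (p, yyyxxyxx, #)
  ε-move, top #: go to q, push # → (q, yyyxxyxx, #)
  read y, top #: go to p, push # → (p, yyxxyxx, #)
  ε-move, top #: go to q, push # → (q, yyxxyxx, #)
  read y, top #: go to p, push # → (p, yxxyxx, #)
  ε-move, top #: go to q, push # → (q, yxxyxx, #)
  read y, top #: go to p, push # → (p, xxyxx, #)
  ε-move, top #: go to q, push # → (q, xxyxx, #)
  read x, top #: go to r, push # → (r, xyxx, #)
  read x, top #: go to p, push A# → (p, yxx, A#)
  read y, top A: go to p, push Y → (p, xx, Y#)
  read x, top Y: go to p, push ε → (p, x, #)
  ε-move, top #: go to q, push # → (q, x, #)
  read x, top #: go to r, push # → (r, ε, #)
All input consumed in state r with stack #.

#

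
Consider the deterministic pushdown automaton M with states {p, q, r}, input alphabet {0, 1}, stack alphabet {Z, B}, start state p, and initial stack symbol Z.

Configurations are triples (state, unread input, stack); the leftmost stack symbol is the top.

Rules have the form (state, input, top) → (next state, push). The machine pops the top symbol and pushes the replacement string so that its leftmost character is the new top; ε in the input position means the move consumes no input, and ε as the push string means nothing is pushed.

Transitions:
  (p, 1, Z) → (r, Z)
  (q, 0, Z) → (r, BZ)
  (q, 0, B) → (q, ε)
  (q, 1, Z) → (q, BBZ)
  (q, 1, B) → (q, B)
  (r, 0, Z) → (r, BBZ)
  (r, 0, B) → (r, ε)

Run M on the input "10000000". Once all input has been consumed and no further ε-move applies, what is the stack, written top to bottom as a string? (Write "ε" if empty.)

BBZ

(p, 10000000, Z)
  read 1, top Z: go to r, push Z → (r, 0000000, Z)
  read 0, top Z: go to r, push BBZ → (r, 000000, BBZ)
  read 0, top B: go to r, push ε → (r, 00000, BZ)
  read 0, top B: go to r, push ε → (r, 0000, Z)
  read 0, top Z: go to r, push BBZ → (r, 000, BBZ)
  read 0, top B: go to r, push ε → (r, 00, BZ)
  read 0, top B: go to r, push ε → (r, 0, Z)
  read 0, top Z: go to r, push BBZ → (r, ε, BBZ)
All input consumed in state r with stack BBZ.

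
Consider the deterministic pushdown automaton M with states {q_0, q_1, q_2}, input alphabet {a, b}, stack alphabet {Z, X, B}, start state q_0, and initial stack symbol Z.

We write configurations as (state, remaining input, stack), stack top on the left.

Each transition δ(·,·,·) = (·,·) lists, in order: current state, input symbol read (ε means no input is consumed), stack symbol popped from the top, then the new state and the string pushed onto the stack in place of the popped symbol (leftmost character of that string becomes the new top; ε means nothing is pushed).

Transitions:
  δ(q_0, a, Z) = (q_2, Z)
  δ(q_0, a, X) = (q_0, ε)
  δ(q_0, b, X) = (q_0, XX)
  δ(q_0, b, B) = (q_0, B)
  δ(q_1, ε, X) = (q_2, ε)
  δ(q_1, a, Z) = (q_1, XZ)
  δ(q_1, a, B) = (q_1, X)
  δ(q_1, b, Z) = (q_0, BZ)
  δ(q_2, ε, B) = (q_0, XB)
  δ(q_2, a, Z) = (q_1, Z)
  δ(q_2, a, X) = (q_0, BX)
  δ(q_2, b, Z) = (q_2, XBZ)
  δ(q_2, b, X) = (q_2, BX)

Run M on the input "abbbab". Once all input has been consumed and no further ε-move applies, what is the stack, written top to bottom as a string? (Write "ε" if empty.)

XXBXBZ

(q_0, abbbab, Z)
  read a, top Z: go to q_2, push Z → (q_2, bbbab, Z)
  read b, top Z: go to q_2, push XBZ → (q_2, bbab, XBZ)
  read b, top X: go to q_2, push BX → (q_2, bab, BXBZ)
  ε-move, top B: go to q_0, push XB → (q_0, bab, XBXBZ)
  read b, top X: go to q_0, push XX → (q_0, ab, XXBXBZ)
  read a, top X: go to q_0, push ε → (q_0, b, XBXBZ)
  read b, top X: go to q_0, push XX → (q_0, ε, XXBXBZ)
All input consumed in state q_0 with stack XXBXBZ.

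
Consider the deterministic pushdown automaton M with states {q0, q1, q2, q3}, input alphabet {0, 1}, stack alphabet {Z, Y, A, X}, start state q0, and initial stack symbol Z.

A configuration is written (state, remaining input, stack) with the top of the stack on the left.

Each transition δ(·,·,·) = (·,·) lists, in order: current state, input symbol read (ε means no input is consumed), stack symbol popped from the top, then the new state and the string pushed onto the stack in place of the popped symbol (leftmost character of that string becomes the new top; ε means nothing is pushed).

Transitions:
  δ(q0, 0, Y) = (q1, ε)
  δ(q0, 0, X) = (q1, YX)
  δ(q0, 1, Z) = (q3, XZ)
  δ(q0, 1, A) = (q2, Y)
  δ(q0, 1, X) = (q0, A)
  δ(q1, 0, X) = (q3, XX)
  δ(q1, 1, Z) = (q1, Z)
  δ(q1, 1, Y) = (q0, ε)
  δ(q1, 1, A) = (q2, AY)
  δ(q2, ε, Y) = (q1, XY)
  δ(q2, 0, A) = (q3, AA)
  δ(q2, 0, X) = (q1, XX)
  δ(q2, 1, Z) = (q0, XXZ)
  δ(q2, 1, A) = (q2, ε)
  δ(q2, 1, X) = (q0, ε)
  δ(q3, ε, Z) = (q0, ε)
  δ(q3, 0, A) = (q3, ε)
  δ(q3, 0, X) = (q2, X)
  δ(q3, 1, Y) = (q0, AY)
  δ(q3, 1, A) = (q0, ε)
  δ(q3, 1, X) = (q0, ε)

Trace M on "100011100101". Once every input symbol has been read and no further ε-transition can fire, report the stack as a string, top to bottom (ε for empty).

(q0, 100011100101, Z)
  read 1, top Z: go to q3, push XZ → (q3, 00011100101, XZ)
  read 0, top X: go to q2, push X → (q2, 0011100101, XZ)
  read 0, top X: go to q1, push XX → (q1, 011100101, XXZ)
  read 0, top X: go to q3, push XX → (q3, 11100101, XXXZ)
  read 1, top X: go to q0, push ε → (q0, 1100101, XXZ)
  read 1, top X: go to q0, push A → (q0, 100101, AXZ)
  read 1, top A: go to q2, push Y → (q2, 00101, YXZ)
  ε-move, top Y: go to q1, push XY → (q1, 00101, XYXZ)
  read 0, top X: go to q3, push XX → (q3, 0101, XXYXZ)
  read 0, top X: go to q2, push X → (q2, 101, XXYXZ)
  read 1, top X: go to q0, push ε → (q0, 01, XYXZ)
  read 0, top X: go to q1, push YX → (q1, 1, YXYXZ)
  read 1, top Y: go to q0, push ε → (q0, ε, XYXZ)
All input consumed in state q0 with stack XYXZ.

XYXZ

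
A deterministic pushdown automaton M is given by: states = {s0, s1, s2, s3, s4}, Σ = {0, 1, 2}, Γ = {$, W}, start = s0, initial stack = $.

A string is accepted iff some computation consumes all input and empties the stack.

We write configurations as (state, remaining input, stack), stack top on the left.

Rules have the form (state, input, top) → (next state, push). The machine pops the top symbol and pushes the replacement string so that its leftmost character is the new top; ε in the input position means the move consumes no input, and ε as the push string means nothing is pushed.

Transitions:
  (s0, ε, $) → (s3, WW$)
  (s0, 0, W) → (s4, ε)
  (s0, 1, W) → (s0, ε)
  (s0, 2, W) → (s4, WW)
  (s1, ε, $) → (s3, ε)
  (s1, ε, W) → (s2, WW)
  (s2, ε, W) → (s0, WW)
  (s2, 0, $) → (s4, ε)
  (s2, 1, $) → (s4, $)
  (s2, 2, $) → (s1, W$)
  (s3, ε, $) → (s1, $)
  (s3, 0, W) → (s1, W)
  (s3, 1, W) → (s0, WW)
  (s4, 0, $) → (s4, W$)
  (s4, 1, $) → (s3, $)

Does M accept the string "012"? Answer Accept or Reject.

(s0, 012, $)
  ε-move, top $: go to s3, push WW$ → (s3, 012, WW$)
  read 0, top W: go to s1, push W → (s1, 12, WW$)
  ε-move, top W: go to s2, push WW → (s2, 12, WWW$)
  ε-move, top W: go to s0, push WW → (s0, 12, WWWW$)
  read 1, top W: go to s0, push ε → (s0, 2, WWW$)
  read 2, top W: go to s4, push WW → (s4, ε, WWWW$)
All input consumed; stack is WWWW$, not empty, and no further ε-move applies.

Reject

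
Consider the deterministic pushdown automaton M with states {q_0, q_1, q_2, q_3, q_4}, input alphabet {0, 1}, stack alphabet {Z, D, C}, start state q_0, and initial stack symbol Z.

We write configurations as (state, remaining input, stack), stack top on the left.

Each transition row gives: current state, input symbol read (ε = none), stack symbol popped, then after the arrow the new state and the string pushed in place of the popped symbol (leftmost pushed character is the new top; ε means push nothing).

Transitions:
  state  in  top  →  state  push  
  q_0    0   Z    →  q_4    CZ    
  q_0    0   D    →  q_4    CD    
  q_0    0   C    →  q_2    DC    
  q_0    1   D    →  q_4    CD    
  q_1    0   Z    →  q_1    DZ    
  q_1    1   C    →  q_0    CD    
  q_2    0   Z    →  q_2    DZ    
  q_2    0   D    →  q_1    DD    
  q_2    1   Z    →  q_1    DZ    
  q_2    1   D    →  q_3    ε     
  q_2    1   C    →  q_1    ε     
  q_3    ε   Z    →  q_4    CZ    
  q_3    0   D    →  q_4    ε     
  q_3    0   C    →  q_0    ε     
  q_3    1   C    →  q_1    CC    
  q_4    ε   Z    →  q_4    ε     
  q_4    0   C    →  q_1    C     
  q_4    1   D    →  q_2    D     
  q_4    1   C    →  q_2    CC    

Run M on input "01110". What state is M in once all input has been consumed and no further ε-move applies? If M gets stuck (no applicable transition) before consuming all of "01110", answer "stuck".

q_2

(q_0, 01110, Z) ⊢ (q_4, 1110, CZ) ⊢ (q_2, 110, CCZ) ⊢ (q_1, 10, CZ) ⊢ (q_0, 0, CDZ) ⊢ (q_2, ε, DCDZ)
All input consumed; M is in state q_2.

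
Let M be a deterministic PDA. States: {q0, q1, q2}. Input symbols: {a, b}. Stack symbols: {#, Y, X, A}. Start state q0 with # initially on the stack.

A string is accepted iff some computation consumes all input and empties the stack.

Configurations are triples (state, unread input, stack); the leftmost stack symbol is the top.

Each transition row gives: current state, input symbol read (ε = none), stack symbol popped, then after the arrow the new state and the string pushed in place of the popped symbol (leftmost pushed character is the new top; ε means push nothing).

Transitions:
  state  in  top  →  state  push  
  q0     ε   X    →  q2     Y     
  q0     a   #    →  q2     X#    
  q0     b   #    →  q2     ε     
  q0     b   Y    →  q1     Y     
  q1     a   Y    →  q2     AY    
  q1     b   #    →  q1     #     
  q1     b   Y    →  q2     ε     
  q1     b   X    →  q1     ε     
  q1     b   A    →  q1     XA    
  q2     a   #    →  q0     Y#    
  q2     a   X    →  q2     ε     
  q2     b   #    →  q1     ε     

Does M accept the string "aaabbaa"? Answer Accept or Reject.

(q0, aaabbaa, #) ⊢ (q2, aabbaa, X#) ⊢ (q2, abbaa, #) ⊢ (q0, bbaa, Y#) ⊢ (q1, baa, Y#) ⊢ (q2, aa, #) ⊢ (q0, a, Y#)
No transition applies at (q0, a, Y#); input not fully consumed.

Reject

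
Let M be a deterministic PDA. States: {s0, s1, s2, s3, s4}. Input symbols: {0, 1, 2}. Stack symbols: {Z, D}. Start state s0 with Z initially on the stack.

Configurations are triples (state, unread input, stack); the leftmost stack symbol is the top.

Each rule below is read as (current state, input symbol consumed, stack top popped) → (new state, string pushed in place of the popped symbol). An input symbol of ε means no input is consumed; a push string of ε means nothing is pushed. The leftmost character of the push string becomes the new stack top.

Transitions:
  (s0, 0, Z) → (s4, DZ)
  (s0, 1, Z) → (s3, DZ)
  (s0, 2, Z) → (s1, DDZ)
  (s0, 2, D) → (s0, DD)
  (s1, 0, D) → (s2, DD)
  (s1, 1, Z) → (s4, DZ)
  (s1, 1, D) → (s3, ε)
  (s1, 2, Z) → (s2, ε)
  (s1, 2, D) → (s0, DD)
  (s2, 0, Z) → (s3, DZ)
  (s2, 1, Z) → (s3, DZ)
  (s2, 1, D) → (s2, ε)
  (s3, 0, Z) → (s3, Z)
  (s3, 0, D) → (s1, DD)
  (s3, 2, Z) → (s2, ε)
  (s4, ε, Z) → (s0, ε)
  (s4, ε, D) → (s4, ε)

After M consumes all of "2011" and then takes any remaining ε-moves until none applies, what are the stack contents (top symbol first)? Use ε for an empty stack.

(s0, 2011, Z)
  read 2, top Z: go to s1, push DDZ → (s1, 011, DDZ)
  read 0, top D: go to s2, push DD → (s2, 11, DDDZ)
  read 1, top D: go to s2, push ε → (s2, 1, DDZ)
  read 1, top D: go to s2, push ε → (s2, ε, DZ)
All input consumed in state s2 with stack DZ.

DZ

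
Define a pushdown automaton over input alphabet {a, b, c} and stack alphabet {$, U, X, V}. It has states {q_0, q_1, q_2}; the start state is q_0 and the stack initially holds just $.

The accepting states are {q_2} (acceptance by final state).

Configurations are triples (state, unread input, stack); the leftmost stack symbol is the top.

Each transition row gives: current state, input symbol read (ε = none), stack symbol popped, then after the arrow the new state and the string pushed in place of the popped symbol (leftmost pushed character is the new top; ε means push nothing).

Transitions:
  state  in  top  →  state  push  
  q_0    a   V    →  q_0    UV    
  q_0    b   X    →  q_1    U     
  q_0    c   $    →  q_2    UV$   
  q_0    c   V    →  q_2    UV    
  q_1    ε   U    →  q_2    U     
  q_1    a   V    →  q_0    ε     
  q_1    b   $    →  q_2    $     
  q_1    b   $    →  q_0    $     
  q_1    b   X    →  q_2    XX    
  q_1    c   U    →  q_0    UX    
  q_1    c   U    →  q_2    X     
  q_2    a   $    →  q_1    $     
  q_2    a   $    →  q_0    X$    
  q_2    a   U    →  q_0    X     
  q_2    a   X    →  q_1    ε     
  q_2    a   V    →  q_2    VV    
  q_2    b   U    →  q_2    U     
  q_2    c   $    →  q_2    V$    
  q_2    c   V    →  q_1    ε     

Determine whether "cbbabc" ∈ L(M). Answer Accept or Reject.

Accept

One accepting computation: (q_0, cbbabc, $) ⊢ (q_2, bbabc, UV$) ⊢ (q_2, babc, UV$) ⊢ (q_2, abc, UV$) ⊢ (q_0, bc, XV$) ⊢ (q_1, c, UV$) ⊢ (q_2, ε, XV$)
All input consumed and state q_2 ∈ F.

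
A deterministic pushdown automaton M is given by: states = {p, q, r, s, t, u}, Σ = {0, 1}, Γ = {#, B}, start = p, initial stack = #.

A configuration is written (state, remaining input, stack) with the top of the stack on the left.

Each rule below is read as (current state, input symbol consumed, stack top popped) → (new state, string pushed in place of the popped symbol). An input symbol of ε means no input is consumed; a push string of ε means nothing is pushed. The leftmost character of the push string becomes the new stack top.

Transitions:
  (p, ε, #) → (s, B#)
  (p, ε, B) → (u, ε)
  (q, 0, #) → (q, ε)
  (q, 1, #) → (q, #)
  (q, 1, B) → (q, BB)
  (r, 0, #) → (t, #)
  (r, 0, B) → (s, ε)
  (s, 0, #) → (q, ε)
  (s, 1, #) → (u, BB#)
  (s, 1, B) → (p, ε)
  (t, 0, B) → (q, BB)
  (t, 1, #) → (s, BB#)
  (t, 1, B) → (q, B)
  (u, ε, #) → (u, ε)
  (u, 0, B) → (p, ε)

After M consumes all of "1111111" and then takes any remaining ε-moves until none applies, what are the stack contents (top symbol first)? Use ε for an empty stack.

(p, 1111111, #) ⊢ (s, 1111111, B#) ⊢ (p, 111111, #) ⊢ (s, 111111, B#) ⊢ (p, 11111, #) ⊢ (s, 11111, B#) ⊢ (p, 1111, #) ⊢ (s, 1111, B#) ⊢ (p, 111, #) ⊢ (s, 111, B#) ⊢ (p, 11, #) ⊢ (s, 11, B#) ⊢ (p, 1, #) ⊢ (s, 1, B#) ⊢ (p, ε, #) ⊢ (s, ε, B#)
All input consumed in state s with stack B#.

B#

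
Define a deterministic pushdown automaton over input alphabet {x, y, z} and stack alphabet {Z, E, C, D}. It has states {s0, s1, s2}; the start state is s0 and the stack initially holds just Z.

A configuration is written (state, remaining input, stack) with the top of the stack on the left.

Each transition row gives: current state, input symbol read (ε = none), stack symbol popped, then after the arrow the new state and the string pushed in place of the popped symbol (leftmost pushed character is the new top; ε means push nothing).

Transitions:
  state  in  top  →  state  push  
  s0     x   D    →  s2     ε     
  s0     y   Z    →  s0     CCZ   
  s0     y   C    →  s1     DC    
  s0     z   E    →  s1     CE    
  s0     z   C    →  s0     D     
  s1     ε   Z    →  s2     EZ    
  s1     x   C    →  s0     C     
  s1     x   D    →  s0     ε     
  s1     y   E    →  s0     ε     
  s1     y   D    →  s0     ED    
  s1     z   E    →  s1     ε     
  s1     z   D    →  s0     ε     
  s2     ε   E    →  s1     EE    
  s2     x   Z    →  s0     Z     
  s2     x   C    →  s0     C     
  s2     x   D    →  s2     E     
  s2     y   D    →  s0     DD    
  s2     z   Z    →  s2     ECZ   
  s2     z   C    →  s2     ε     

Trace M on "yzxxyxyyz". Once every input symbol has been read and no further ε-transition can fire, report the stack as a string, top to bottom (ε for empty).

CEDCZ

(s0, yzxxyxyyz, Z)
  read y, top Z: go to s0, push CCZ → (s0, zxxyxyyz, CCZ)
  read z, top C: go to s0, push D → (s0, xxyxyyz, DCZ)
  read x, top D: go to s2, push ε → (s2, xyxyyz, CZ)
  read x, top C: go to s0, push C → (s0, yxyyz, CZ)
  read y, top C: go to s1, push DC → (s1, xyyz, DCZ)
  read x, top D: go to s0, push ε → (s0, yyz, CZ)
  read y, top C: go to s1, push DC → (s1, yz, DCZ)
  read y, top D: go to s0, push ED → (s0, z, EDCZ)
  read z, top E: go to s1, push CE → (s1, ε, CEDCZ)
All input consumed in state s1 with stack CEDCZ.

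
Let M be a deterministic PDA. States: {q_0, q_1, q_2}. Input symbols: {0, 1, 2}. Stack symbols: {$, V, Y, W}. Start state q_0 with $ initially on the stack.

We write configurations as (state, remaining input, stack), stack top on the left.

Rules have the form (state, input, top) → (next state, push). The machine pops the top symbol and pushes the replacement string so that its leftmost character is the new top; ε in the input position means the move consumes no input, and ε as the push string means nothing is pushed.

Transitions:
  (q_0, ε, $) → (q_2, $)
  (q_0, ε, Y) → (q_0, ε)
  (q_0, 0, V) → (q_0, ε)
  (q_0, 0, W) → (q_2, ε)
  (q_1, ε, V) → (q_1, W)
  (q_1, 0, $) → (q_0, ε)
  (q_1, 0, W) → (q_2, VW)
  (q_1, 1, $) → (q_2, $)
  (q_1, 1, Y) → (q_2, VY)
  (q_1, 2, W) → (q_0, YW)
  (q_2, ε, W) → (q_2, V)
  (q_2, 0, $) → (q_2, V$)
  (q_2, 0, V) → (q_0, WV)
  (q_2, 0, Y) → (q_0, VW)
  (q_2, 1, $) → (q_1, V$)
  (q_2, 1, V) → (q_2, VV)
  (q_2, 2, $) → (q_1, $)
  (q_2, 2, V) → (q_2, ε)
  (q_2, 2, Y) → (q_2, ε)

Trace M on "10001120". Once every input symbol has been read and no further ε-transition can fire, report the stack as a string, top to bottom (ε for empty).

(q_0, 10001120, $)
  ε-move, top $: go to q_2, push $ → (q_2, 10001120, $)
  read 1, top $: go to q_1, push V$ → (q_1, 0001120, V$)
  ε-move, top V: go to q_1, push W → (q_1, 0001120, W$)
  read 0, top W: go to q_2, push VW → (q_2, 001120, VW$)
  read 0, top V: go to q_0, push WV → (q_0, 01120, WVW$)
  read 0, top W: go to q_2, push ε → (q_2, 1120, VW$)
  read 1, top V: go to q_2, push VV → (q_2, 120, VVW$)
  read 1, top V: go to q_2, push VV → (q_2, 20, VVVW$)
  read 2, top V: go to q_2, push ε → (q_2, 0, VVW$)
  read 0, top V: go to q_0, push WV → (q_0, ε, WVVW$)
All input consumed in state q_0 with stack WVVW$.

WVVW$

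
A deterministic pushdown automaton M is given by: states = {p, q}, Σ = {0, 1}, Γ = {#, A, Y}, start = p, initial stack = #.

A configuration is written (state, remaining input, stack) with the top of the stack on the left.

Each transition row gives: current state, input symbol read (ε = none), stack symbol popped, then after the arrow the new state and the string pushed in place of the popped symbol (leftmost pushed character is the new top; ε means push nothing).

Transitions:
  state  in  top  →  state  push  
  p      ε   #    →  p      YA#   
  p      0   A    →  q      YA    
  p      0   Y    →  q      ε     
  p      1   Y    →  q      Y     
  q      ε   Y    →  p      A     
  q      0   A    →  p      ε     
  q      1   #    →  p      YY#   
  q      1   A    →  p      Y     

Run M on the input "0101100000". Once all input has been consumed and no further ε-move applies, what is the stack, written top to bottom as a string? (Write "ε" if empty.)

(p, 0101100000, #) ⊢ (p, 0101100000, YA#) ⊢ (q, 101100000, A#) ⊢ (p, 01100000, Y#) ⊢ (q, 1100000, #) ⊢ (p, 100000, YY#) ⊢ (q, 00000, YY#) ⊢ (p, 00000, AY#) ⊢ (q, 0000, YAY#) ⊢ (p, 0000, AAY#) ⊢ (q, 000, YAAY#) ⊢ (p, 000, AAAY#) ⊢ (q, 00, YAAAY#) ⊢ (p, 00, AAAAY#) ⊢ (q, 0, YAAAAY#) ⊢ (p, 0, AAAAAY#) ⊢ (q, ε, YAAAAAY#) ⊢ (p, ε, AAAAAAY#)
All input consumed in state p with stack AAAAAAY#.

AAAAAAY#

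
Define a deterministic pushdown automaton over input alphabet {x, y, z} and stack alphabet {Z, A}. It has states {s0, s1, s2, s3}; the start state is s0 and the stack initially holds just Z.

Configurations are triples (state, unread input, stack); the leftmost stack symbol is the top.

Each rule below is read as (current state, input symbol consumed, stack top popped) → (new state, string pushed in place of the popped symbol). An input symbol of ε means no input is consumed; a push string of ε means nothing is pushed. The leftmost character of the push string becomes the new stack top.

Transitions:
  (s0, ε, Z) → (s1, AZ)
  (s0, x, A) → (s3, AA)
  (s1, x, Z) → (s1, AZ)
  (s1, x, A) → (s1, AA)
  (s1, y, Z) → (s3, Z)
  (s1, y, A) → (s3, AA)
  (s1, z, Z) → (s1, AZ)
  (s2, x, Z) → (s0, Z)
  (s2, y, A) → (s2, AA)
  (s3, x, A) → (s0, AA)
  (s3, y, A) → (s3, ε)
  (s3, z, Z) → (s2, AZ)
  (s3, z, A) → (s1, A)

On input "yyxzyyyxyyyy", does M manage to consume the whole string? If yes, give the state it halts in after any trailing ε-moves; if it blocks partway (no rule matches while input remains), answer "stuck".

stuck

(s0, yyxzyyyxyyyy, Z)
  ε-move, top Z: go to s1, push AZ → (s1, yyxzyyyxyyyy, AZ)
  read y, top A: go to s3, push AA → (s3, yxzyyyxyyyy, AAZ)
  read y, top A: go to s3, push ε → (s3, xzyyyxyyyy, AZ)
  read x, top A: go to s0, push AA → (s0, zyyyxyyyy, AAZ)
No transition for (s0, z, top A); M blocks with input zyyyxyyyy remaining.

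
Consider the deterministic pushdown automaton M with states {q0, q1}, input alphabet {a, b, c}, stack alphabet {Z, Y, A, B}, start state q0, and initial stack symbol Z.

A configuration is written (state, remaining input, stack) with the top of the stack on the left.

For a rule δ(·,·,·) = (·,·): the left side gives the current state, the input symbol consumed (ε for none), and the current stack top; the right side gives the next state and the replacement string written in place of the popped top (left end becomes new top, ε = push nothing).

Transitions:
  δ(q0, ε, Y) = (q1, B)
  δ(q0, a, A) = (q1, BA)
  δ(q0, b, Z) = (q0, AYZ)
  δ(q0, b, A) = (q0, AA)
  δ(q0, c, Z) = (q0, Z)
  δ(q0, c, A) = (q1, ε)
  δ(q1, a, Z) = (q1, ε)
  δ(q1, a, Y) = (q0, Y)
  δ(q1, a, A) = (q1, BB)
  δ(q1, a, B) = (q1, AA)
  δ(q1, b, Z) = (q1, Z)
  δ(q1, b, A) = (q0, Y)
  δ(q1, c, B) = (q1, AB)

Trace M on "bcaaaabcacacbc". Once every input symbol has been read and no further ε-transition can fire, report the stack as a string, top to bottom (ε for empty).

(q0, bcaaaabcacacbc, Z)
  read b, top Z: go to q0, push AYZ → (q0, caaaabcacacbc, AYZ)
  read c, top A: go to q1, push ε → (q1, aaaabcacacbc, YZ)
  read a, top Y: go to q0, push Y → (q0, aaabcacacbc, YZ)
  ε-move, top Y: go to q1, push B → (q1, aaabcacacbc, BZ)
  read a, top B: go to q1, push AA → (q1, aabcacacbc, AAZ)
  read a, top A: go to q1, push BB → (q1, abcacacbc, BBAZ)
  read a, top B: go to q1, push AA → (q1, bcacacbc, AABAZ)
  read b, top A: go to q0, push Y → (q0, cacacbc, YABAZ)
  ε-move, top Y: go to q1, push B → (q1, cacacbc, BABAZ)
  read c, top B: go to q1, push AB → (q1, acacbc, ABABAZ)
  read a, top A: go to q1, push BB → (q1, cacbc, BBBABAZ)
  read c, top B: go to q1, push AB → (q1, acbc, ABBBABAZ)
  read a, top A: go to q1, push BB → (q1, cbc, BBBBBABAZ)
  read c, top B: go to q1, push AB → (q1, bc, ABBBBBABAZ)
  read b, top A: go to q0, push Y → (q0, c, YBBBBBABAZ)
  ε-move, top Y: go to q1, push B → (q1, c, BBBBBBABAZ)
  read c, top B: go to q1, push AB → (q1, ε, ABBBBBBABAZ)
All input consumed in state q1 with stack ABBBBBBABAZ.

ABBBBBBABAZ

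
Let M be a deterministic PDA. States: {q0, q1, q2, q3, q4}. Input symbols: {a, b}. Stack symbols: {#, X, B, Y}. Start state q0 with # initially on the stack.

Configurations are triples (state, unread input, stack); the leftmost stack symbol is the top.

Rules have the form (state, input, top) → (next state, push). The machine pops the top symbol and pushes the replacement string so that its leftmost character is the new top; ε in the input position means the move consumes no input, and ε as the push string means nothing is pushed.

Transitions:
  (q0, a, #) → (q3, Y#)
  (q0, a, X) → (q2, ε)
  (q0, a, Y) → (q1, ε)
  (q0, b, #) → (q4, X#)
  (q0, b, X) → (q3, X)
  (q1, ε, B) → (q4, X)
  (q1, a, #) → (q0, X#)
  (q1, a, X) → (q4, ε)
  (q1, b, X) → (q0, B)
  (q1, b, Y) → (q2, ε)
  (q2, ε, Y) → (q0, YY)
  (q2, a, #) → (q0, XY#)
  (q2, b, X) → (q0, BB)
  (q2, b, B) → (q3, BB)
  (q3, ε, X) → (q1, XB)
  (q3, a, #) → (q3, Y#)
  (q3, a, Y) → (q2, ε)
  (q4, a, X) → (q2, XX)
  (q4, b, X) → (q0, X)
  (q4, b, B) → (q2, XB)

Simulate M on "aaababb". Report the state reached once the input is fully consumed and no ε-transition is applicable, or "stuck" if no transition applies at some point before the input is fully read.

(q0, aaababb, #)
  read a, top #: go to q3, push Y# → (q3, aababb, Y#)
  read a, top Y: go to q2, push ε → (q2, ababb, #)
  read a, top #: go to q0, push XY# → (q0, babb, XY#)
  read b, top X: go to q3, push X → (q3, abb, XY#)
  ε-move, top X: go to q1, push XB → (q1, abb, XBY#)
  read a, top X: go to q4, push ε → (q4, bb, BY#)
  read b, top B: go to q2, push XB → (q2, b, XBY#)
  read b, top X: go to q0, push BB → (q0, ε, BBBY#)
All input consumed; M is in state q0.

q0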